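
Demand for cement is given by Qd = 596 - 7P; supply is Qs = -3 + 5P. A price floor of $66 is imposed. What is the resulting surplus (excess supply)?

Surplus = 193

Equilibrium price would be P* = 599/12, so the floor at 66 binds.
At P = 66: Qd = 134, Qs = 327.
Surplus = 327 − 134 = 193.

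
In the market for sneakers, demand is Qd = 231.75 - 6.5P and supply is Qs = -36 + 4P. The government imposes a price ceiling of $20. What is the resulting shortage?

Equilibrium price would be P* = 25.5, so the ceiling at 20 binds.
At P = 20: Qd = 231.75 − 6.5(20) = 101.75, Qs = -36 + 4(20) = 44.
Shortage = 101.75 − 44 = 57.75.

Shortage = 57.75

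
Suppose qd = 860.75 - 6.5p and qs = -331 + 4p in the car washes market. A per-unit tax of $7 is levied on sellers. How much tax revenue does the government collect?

Pre-tax equilibrium: p* = 113.5, q* = 123.
Tax on sellers shifts supply to qs = -331 + 4(p − 7) = -359 + 4p.
860.75 - 6.5p = -359 + 4p gives buyer price pb = 697/6; sellers receive ps = 697/6 − 7 = 655/6.
New quantity: q = 860.75 − 6.5(697/6) = 317/3.
Revenue = 7 × 317/3 = 2219/3.

Tax revenue = 2219/3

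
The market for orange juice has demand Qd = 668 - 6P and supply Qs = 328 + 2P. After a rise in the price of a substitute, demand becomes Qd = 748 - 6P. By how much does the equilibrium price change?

Original equilibrium: P* = 42.5, Q* = 413.
New equilibrium: 748 - 6P = 328 + 2P, so 420 = 8P and P' = 52.5; Q' = 748 − 6(52.5) = 433.
Change in price: 52.5 − 42.5 = 10.

ΔP = 10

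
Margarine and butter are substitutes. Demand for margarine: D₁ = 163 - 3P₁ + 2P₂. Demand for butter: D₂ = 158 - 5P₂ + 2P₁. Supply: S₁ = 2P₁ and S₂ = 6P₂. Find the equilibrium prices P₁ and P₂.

Market 1: 163 - 3P₁ + 2P₂ = 2P₁ → 5P₁ - 2P₂ = 163.
Market 2: 11P₂ - 2P₁ = 158.
Eliminating P₂: 11×(1) + 2×(2) gives 51P₁ = 2109, so P₁ = 703/17.
Back-substitute into (2): P₂ = (158 + 2×703/17) / 11 = 372/17.

P₁ = 703/17, P₂ = 372/17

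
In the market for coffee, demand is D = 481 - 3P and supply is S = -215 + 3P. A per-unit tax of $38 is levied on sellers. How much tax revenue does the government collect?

Pre-tax equilibrium: P* = 116, Q* = 133.
Tax on sellers shifts supply to S = -215 + 3(P − 38) = -329 + 3P.
481 - 3P = -329 + 3P gives buyer price Pb = 135; sellers receive Ps = 135 − 38 = 97.
New quantity: Q = 481 − 3(135) = 76.
Revenue = 38 × 76 = 2888.

Tax revenue = 2888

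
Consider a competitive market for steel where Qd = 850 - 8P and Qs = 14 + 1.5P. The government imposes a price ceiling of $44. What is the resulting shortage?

Equilibrium price would be P* = 88, so the ceiling at 44 binds.
At P = 44: Qd = 850 − 8(44) = 498, Qs = 14 + 1.5(44) = 80.
Shortage = 498 − 80 = 418.

Shortage = 418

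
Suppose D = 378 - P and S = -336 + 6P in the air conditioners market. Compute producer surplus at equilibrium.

Equilibrium: 378 - P = -336 + 6P gives P* = 102, Q* = 276.
Supply starts at P = 56 (where S = 0).
PS = ½(102 − 56)(276) = 6348.

Producer surplus = 6348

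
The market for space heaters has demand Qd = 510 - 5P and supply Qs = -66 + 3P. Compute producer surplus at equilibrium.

Equilibrium: 510 - 5P = -66 + 3P gives P* = 72, Q* = 150.
Supply starts at P = 22 (where Qs = 0).
PS = ½(72 − 22)(150) = 3750.

Producer surplus = 3750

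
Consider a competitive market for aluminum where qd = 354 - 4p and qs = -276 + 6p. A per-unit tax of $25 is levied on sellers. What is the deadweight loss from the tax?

Pre-tax equilibrium: p* = 63, q* = 102.
Tax on sellers shifts supply to qs = -276 + 6(p − 25) = -426 + 6p.
354 - 4p = -426 + 6p gives buyer price pb = 78; sellers receive ps = 78 − 25 = 53.
New quantity: q = 354 − 4(78) = 42.
DWL = ½ × 25 × (102 − 42) = 750.

Deadweight loss = 750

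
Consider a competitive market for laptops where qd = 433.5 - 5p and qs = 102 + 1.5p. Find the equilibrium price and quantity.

p* = 51, q* = 178.5

Set qd = qs: 433.5 - 5p = 102 + 1.5p.
331.5 = 6.5p, so p* = 51.
q* = 433.5 − 5(51) = 178.5.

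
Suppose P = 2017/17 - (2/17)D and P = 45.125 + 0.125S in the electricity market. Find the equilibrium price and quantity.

Set the two price expressions equal: 2017/17 - (2/17)Q = 45.125 + 0.125Q.
9999/136 = (33/136)Q, so Q* = 303.
P* = 2017/17 − (2/17)(303) = 83.

P* = 83, Q* = 303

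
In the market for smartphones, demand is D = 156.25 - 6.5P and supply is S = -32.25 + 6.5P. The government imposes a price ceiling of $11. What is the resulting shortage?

Equilibrium price would be P* = 14.5, so the ceiling at 11 binds.
At P = 11: D = 156.25 − 6.5(11) = 84.75, S = -32.25 + 6.5(11) = 39.25.
Shortage = 84.75 − 39.25 = 45.5.

Shortage = 45.5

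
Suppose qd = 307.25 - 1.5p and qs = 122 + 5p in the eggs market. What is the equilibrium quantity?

q* = 264.5

Set qd = qs: 307.25 - 1.5p = 122 + 5p.
185.25 = 6.5p, so p* = 28.5.
q* = 307.25 − 1.5(28.5) = 264.5.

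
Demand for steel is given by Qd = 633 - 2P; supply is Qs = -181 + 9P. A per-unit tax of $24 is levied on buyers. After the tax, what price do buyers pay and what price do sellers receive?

Pre-tax equilibrium: P* = 74, Q* = 485.
Tax on buyers shifts demand to Qd = 633 − 2(P + 24) = 585 - 2P.
585 - 2P = -181 + 9P gives seller price Ps = 766/11; buyers pay Pb = 766/11 + 24 = 1030/11.
New quantity: Q = 633 − 2(1030/11) = 4903/11.

Buyers pay 1030/11, sellers receive 766/11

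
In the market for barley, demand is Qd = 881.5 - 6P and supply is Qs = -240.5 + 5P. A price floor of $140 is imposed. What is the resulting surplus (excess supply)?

Equilibrium price would be P* = 102, so the floor at 140 binds.
At P = 140: Qd = 41.5, Qs = 459.5.
Surplus = 459.5 − 41.5 = 418.

Surplus = 418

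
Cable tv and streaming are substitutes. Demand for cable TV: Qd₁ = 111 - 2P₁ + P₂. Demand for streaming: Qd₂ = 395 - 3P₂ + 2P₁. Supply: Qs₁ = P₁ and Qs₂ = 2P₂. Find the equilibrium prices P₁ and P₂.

P₁ = 950/13, P₂ = 1407/13

Market 1: 111 - 2P₁ + P₂ = P₁ → 3P₁ - P₂ = 111.
Market 2: 5P₂ - 2P₁ = 395.
Eliminating P₂: 5×(1) + 1×(2) gives 13P₁ = 950, so P₁ = 950/13.
Back-substitute into (2): P₂ = (395 + 2×950/13) / 5 = 1407/13.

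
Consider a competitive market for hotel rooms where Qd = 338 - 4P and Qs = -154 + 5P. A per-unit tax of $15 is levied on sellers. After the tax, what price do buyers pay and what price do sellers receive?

Pre-tax equilibrium: P* = 164/3, Q* = 358/3.
Tax on sellers shifts supply to Qs = -154 + 5(P − 15) = -229 + 5P.
338 - 4P = -229 + 5P gives buyer price Pb = 63; sellers receive Ps = 63 − 15 = 48.
New quantity: Q = 338 − 4(63) = 86.

Buyers pay $63, sellers receive $48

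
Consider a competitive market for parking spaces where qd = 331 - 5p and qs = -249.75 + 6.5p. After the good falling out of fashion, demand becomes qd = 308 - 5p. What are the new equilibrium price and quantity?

Original equilibrium: p* = 50.5, q* = 78.5.
New equilibrium: 308 - 5p = -249.75 + 6.5p, so 557.75 = 11.5p and p' = 48.5; q' = 308 − 5(48.5) = 65.5.

p' = 48.5, q' = 65.5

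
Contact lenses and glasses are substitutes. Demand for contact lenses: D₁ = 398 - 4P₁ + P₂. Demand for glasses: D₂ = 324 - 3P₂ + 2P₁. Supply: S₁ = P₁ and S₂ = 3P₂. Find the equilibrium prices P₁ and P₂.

Market 1: 398 - 4P₁ + P₂ = P₁ → 5P₁ - P₂ = 398.
Market 2: 6P₂ - 2P₁ = 324.
Eliminating P₂: 6×(1) + 1×(2) gives 28P₁ = 2712, so P₁ = 678/7.
Back-substitute into (2): P₂ = (324 + 2×678/7) / 6 = 604/7.

P₁ = 678/7, P₂ = 604/7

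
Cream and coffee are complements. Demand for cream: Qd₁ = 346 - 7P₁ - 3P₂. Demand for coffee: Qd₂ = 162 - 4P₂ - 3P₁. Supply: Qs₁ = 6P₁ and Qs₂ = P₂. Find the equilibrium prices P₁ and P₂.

P₁ = 311/14, P₂ = 267/14

Market 1: 346 - 7P₁ - 3P₂ = 6P₁ → 13P₁ + 3P₂ = 346.
Market 2: 5P₂ + 3P₁ = 162.
Eliminating P₂: 5×(1) − 3×(2) gives 56P₁ = 1244, so P₁ = 311/14.
Back-substitute into (2): P₂ = (162 − 3×311/14) / 5 = 267/14.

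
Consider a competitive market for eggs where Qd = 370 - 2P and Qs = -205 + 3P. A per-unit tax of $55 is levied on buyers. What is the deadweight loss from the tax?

Pre-tax equilibrium: P* = 115, Q* = 140.
Tax on buyers shifts demand to Qd = 370 − 2(P + 55) = 260 - 2P.
260 - 2P = -205 + 3P gives seller price Ps = 93; buyers pay Pb = 93 + 55 = 148.
New quantity: Q = 370 − 2(148) = 74.
DWL = ½ × 55 × (140 − 74) = 1815.

Deadweight loss = 1815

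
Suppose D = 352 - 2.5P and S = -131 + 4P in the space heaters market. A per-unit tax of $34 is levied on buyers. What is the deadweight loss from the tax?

Deadweight loss = 11560/13

Pre-tax equilibrium: P* = 966/13, Q* = 2161/13.
Tax on buyers shifts demand to D = 352 − 2.5(P + 34) = 267 - 2.5P.
267 - 2.5P = -131 + 4P gives seller price Ps = 796/13; buyers pay Pb = 796/13 + 34 = 1238/13.
New quantity: Q = 352 − 2.5(1238/13) = 1481/13.
DWL = ½ × 34 × (2161/13 − 1481/13) = 11560/13.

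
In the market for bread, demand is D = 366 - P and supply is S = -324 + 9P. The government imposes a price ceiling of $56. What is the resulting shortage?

Shortage = 130

Equilibrium price would be P* = 69, so the ceiling at 56 binds.
At P = 56: D = 366 − 1(56) = 310, S = -324 + 9(56) = 180.
Shortage = 310 − 180 = 130.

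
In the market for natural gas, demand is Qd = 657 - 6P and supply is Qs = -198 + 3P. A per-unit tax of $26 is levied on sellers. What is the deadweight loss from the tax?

Pre-tax equilibrium: P* = 95, Q* = 87.
Tax on sellers shifts supply to Qs = -198 + 3(P − 26) = -276 + 3P.
657 - 6P = -276 + 3P gives buyer price Pb = 311/3; sellers receive Ps = 311/3 − 26 = 233/3.
New quantity: Q = 657 − 6(311/3) = 35.
DWL = ½ × 26 × (87 − 35) = 676.

Deadweight loss = 676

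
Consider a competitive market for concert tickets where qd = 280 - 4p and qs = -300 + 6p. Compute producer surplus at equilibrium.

Producer surplus = 192

Equilibrium: 280 - 4p = -300 + 6p gives p* = 58, q* = 48.
Supply starts at p = 50 (where qs = 0).
PS = ½(58 − 50)(48) = 192.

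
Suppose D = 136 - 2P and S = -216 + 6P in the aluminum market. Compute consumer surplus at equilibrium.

Equilibrium: 136 - 2P = -216 + 6P gives P* = 44, Q* = 48.
Demand choke price (D = 0): P = 68.
CS = ½(68 − 44)(48) = 576.

Consumer surplus = 576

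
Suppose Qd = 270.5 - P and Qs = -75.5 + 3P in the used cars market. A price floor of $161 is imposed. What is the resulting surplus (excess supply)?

Surplus = 298

Equilibrium price would be P* = 86.5, so the floor at 161 binds.
At P = 161: Qd = 109.5, Qs = 407.5.
Surplus = 407.5 − 109.5 = 298.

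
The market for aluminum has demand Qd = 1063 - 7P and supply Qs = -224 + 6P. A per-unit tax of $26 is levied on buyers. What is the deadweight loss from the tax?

Deadweight loss = 1092

Pre-tax equilibrium: P* = 99, Q* = 370.
Tax on buyers shifts demand to Qd = 1063 − 7(P + 26) = 881 - 7P.
881 - 7P = -224 + 6P gives seller price Ps = 85; buyers pay Pb = 85 + 26 = 111.
New quantity: Q = 1063 − 7(111) = 286.
DWL = ½ × 26 × (370 − 286) = 1092.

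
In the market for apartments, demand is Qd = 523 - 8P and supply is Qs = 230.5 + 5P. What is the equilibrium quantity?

Set Qd = Qs: 523 - 8P = 230.5 + 5P.
292.5 = 13P, so P* = 22.5.
Q* = 523 − 8(22.5) = 343.

Q* = 343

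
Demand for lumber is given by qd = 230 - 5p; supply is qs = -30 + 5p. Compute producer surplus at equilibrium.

Equilibrium: 230 - 5p = -30 + 5p gives p* = 26, q* = 100.
Supply starts at p = 6 (where qs = 0).
PS = ½(26 − 6)(100) = 1000.

Producer surplus = 1000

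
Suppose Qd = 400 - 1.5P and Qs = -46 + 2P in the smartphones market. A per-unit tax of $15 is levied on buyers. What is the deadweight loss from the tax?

Deadweight loss = 675/7

Pre-tax equilibrium: P* = 892/7, Q* = 1462/7.
Tax on buyers shifts demand to Qd = 400 − 1.5(P + 15) = 377.5 - 1.5P.
377.5 - 1.5P = -46 + 2P gives seller price Ps = 121; buyers pay Pb = 121 + 15 = 136.
New quantity: Q = 400 − 1.5(136) = 196.
DWL = ½ × 15 × (1462/7 − 196) = 675/7.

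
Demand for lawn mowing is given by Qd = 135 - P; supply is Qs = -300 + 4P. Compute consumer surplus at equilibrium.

Consumer surplus = 1152

Equilibrium: 135 - P = -300 + 4P gives P* = 87, Q* = 48.
Demand choke price (Qd = 0): P = 135.
CS = ½(135 − 87)(48) = 1152.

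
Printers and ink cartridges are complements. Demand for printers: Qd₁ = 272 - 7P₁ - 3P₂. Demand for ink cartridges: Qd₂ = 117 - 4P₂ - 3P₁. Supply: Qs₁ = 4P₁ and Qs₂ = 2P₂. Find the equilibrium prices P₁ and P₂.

Market 1: 272 - 7P₁ - 3P₂ = 4P₁ → 11P₁ + 3P₂ = 272.
Market 2: 6P₂ + 3P₁ = 117.
Eliminating P₂: 6×(1) − 3×(2) gives 57P₁ = 1281, so P₁ = 427/19.
Back-substitute into (2): P₂ = (117 − 3×427/19) / 6 = 157/19.

P₁ = 427/19, P₂ = 157/19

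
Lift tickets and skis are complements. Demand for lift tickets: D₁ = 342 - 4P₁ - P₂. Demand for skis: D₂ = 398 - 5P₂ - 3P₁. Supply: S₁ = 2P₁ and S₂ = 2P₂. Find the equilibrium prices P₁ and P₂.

P₁ = 1996/39, P₂ = 454/13

Market 1: 342 - 4P₁ - P₂ = 2P₁ → 6P₁ + P₂ = 342.
Market 2: 7P₂ + 3P₁ = 398.
Eliminating P₂: 7×(1) − 1×(2) gives 39P₁ = 1996, so P₁ = 1996/39.
Back-substitute into (2): P₂ = (398 − 3×1996/39) / 7 = 454/13.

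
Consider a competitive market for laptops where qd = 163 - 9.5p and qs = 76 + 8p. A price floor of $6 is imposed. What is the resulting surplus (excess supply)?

Surplus = 18

Equilibrium price would be p* = 174/35, so the floor at 6 binds.
At p = 6: qd = 106, qs = 124.
Surplus = 124 − 106 = 18.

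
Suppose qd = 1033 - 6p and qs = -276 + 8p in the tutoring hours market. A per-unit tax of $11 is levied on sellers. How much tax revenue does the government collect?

Pre-tax equilibrium: p* = 93.5, q* = 472.
Tax on sellers shifts supply to qs = -276 + 8(p − 11) = -364 + 8p.
1033 - 6p = -364 + 8p gives buyer price pb = 1397/14; sellers receive ps = 1397/14 − 11 = 1243/14.
New quantity: q = 1033 − 6(1397/14) = 3040/7.
Revenue = 11 × 3040/7 = 33440/7.

Tax revenue = 33440/7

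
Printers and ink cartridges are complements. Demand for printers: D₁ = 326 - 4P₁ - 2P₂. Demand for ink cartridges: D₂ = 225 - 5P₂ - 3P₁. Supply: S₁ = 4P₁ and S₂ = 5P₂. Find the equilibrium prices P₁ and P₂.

P₁ = 1405/37, P₂ = 411/37

Market 1: 326 - 4P₁ - 2P₂ = 4P₁ → 8P₁ + 2P₂ = 326.
Market 2: 10P₂ + 3P₁ = 225.
Eliminating P₂: 10×(1) − 2×(2) gives 74P₁ = 2810, so P₁ = 1405/37.
Back-substitute into (2): P₂ = (225 − 3×1405/37) / 10 = 411/37.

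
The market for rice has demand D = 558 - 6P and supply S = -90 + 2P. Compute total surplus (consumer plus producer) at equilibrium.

Equilibrium: 558 - 6P = -90 + 2P gives P* = 81, Q* = 72.
Demand choke price: P = 93; supply starts at P = 45.
CS = ½(93 − 81)(72) = 432; PS = ½(81 − 45)(72) = 1296.

Total surplus = 1728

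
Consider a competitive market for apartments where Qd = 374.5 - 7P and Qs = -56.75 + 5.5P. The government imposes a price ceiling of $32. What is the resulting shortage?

Equilibrium price would be P* = 34.5, so the ceiling at 32 binds.
At P = 32: Qd = 374.5 − 7(32) = 150.5, Qs = -56.75 + 5.5(32) = 119.25.
Shortage = 150.5 − 119.25 = 31.25.

Shortage = 31.25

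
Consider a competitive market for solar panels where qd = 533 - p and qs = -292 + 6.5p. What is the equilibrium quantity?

q* = 423

Set qd = qs: 533 - p = -292 + 6.5p.
825 = 7.5p, so p* = 110.
q* = 533 − 1(110) = 423.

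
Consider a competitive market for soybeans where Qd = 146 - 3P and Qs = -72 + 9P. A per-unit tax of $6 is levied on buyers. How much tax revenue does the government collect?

Pre-tax equilibrium: P* = 109/6, Q* = 91.5.
Tax on buyers shifts demand to Qd = 146 − 3(P + 6) = 128 - 3P.
128 - 3P = -72 + 9P gives seller price Ps = 50/3; buyers pay Pb = 50/3 + 6 = 68/3.
New quantity: Q = 146 − 3(68/3) = 78.
Revenue = 6 × 78 = 468.

Tax revenue = 468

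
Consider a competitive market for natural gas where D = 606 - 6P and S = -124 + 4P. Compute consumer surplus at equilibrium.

Consumer surplus = 2352

Equilibrium: 606 - 6P = -124 + 4P gives P* = 73, Q* = 168.
Demand choke price (D = 0): P = 101.
CS = ½(101 − 73)(168) = 2352.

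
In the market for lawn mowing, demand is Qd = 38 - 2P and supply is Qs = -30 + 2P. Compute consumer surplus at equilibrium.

Equilibrium: 38 - 2P = -30 + 2P gives P* = 17, Q* = 4.
Demand choke price (Qd = 0): P = 19.
CS = ½(19 − 17)(4) = 4.

Consumer surplus = 4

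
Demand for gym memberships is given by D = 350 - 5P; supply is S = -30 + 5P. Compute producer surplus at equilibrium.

Equilibrium: 350 - 5P = -30 + 5P gives P* = 38, Q* = 160.
Supply starts at P = 6 (where S = 0).
PS = ½(38 − 6)(160) = 2560.

Producer surplus = 2560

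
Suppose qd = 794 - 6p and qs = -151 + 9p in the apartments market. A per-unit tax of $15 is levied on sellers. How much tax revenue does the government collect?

Tax revenue = 5430

Pre-tax equilibrium: p* = 63, q* = 416.
Tax on sellers shifts supply to qs = -151 + 9(p − 15) = -286 + 9p.
794 - 6p = -286 + 9p gives buyer price pb = 72; sellers receive ps = 72 − 15 = 57.
New quantity: q = 794 − 6(72) = 362.
Revenue = 15 × 362 = 5430.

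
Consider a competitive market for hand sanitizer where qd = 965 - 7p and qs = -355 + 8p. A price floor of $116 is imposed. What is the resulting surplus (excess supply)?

Equilibrium price would be p* = 88, so the floor at 116 binds.
At p = 116: qd = 153, qs = 573.
Surplus = 573 − 153 = 420.

Surplus = 420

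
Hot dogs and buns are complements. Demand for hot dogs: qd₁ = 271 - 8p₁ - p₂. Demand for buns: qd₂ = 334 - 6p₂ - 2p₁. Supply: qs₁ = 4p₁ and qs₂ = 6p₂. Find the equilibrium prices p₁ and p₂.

Market 1: 271 - 8p₁ - p₂ = 4p₁ → 12p₁ + p₂ = 271.
Market 2: 12p₂ + 2p₁ = 334.
Eliminating p₂: 12×(1) − 1×(2) gives 142p₁ = 2918, so p₁ = 1459/71.
Back-substitute into (2): p₂ = (334 − 2×1459/71) / 12 = 1733/71.

p₁ = 1459/71, p₂ = 1733/71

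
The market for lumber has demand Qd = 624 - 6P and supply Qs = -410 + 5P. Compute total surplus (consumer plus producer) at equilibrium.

Total surplus = 660

Equilibrium: 624 - 6P = -410 + 5P gives P* = 94, Q* = 60.
Demand choke price: P = 104; supply starts at P = 82.
CS = ½(104 − 94)(60) = 300; PS = ½(94 − 82)(60) = 360.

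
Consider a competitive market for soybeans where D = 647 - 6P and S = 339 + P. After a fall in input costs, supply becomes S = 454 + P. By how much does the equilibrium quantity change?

ΔQ = 690/7

Original equilibrium: P* = 44, Q* = 383.
New equilibrium: 647 - 6P = 454 + P, so 193 = 7P and P' = 193/7; Q' = 647 − 6(193/7) = 3371/7.
Change in quantity: 3371/7 − 383 = 690/7.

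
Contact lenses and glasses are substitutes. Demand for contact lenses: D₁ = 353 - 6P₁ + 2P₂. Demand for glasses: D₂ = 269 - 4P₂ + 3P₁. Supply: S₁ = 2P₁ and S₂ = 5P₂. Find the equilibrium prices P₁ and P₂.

P₁ = 3715/66, P₂ = 3211/66

Market 1: 353 - 6P₁ + 2P₂ = 2P₁ → 8P₁ - 2P₂ = 353.
Market 2: 9P₂ - 3P₁ = 269.
Eliminating P₂: 9×(1) + 2×(2) gives 66P₁ = 3715, so P₁ = 3715/66.
Back-substitute into (2): P₂ = (269 + 3×3715/66) / 9 = 3211/66.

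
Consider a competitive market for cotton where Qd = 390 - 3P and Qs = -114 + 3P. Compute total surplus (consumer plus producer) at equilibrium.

Total surplus = 6348

Equilibrium: 390 - 3P = -114 + 3P gives P* = 84, Q* = 138.
Demand choke price: P = 130; supply starts at P = 38.
CS = ½(130 − 84)(138) = 3174; PS = ½(84 − 38)(138) = 3174.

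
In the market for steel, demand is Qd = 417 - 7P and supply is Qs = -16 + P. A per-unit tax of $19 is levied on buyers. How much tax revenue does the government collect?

Pre-tax equilibrium: P* = 54.125, Q* = 38.125.
Tax on buyers shifts demand to Qd = 417 − 7(P + 19) = 284 - 7P.
284 - 7P = -16 + P gives seller price Ps = 37.5; buyers pay Pb = 37.5 + 19 = 56.5.
New quantity: Q = 417 − 7(56.5) = 21.5.
Revenue = 19 × 21.5 = 408.5.

Tax revenue = 408.5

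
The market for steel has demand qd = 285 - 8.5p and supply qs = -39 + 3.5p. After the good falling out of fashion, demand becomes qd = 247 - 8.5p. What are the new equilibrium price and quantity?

Original equilibrium: p* = 27, q* = 55.5.
New equilibrium: 247 - 8.5p = -39 + 3.5p, so 286 = 12p and p' = 143/6; q' = 247 − 8.5(143/6) = 533/12.

p' = 143/6, q' = 533/12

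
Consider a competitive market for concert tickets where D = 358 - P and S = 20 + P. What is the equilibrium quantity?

Q* = 189

Set D = S: 358 - P = 20 + P.
338 = 2P, so P* = 169.
Q* = 358 − 1(169) = 189.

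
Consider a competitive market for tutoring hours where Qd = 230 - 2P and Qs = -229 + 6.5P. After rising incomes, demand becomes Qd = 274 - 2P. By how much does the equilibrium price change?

Original equilibrium: P* = 54, Q* = 122.
New equilibrium: 274 - 2P = -229 + 6.5P, so 503 = 8.5P and P' = 1006/17; Q' = 274 − 2(1006/17) = 2646/17.
Change in price: 1006/17 − 54 = 88/17.

ΔP = 88/17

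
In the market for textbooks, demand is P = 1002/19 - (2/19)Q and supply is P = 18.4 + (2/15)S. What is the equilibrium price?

Set the two price expressions equal: 1002/19 - (2/19)Q = 18.4 + (2/15)Q.
3262/95 = (68/285)Q, so Q* = 4893/34.
P* = 1002/19 − (2/19)(4893/34) = 639/17.

P* = 639/17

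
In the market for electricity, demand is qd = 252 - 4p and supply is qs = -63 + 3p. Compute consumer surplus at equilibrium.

Consumer surplus = 648

Equilibrium: 252 - 4p = -63 + 3p gives p* = 45, q* = 72.
Demand choke price (qd = 0): p = 63.
CS = ½(63 − 45)(72) = 648.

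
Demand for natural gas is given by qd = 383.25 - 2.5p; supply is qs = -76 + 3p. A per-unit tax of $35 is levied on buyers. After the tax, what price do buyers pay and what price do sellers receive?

Pre-tax equilibrium: p* = 83.5, q* = 174.5.
Tax on buyers shifts demand to qd = 383.25 − 2.5(p + 35) = 295.75 - 2.5p.
295.75 - 2.5p = -76 + 3p gives seller price ps = 1487/22; buyers pay pb = 1487/22 + 35 = 2257/22.
New quantity: q = 383.25 − 2.5(2257/22) = 2789/22.

Buyers pay 2257/22, sellers receive 1487/22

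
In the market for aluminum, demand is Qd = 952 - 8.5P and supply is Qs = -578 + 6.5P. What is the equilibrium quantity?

Set Qd = Qs: 952 - 8.5P = -578 + 6.5P.
1530 = 15P, so P* = 102.
Q* = 952 − 8.5(102) = 85.

Q* = 85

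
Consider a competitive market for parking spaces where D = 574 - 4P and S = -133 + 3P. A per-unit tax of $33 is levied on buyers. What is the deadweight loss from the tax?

Deadweight loss = 6534/7

Pre-tax equilibrium: P* = 101, Q* = 170.
Tax on buyers shifts demand to D = 574 − 4(P + 33) = 442 - 4P.
442 - 4P = -133 + 3P gives seller price Ps = 575/7; buyers pay Pb = 575/7 + 33 = 806/7.
New quantity: Q = 574 − 4(806/7) = 794/7.
DWL = ½ × 33 × (170 − 794/7) = 6534/7.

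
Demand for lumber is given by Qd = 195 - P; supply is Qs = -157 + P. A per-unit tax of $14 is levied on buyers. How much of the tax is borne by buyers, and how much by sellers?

Pre-tax equilibrium: P* = 176, Q* = 19.
Tax on buyers shifts demand to Qd = 195 − 1(P + 14) = 181 - P.
181 - P = -157 + P gives seller price Ps = 169; buyers pay Pb = 169 + 14 = 183.
New quantity: Q = 195 − 1(183) = 12.
Buyer burden = 183 − 176 = 7; seller burden = 176 − 169 = 7.

Buyers bear $7, sellers bear $7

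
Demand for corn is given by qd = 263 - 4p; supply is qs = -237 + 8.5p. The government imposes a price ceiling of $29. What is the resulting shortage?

Equilibrium price would be p* = 40, so the ceiling at 29 binds.
At p = 29: qd = 263 − 4(29) = 147, qs = -237 + 8.5(29) = 9.5.
Shortage = 147 − 9.5 = 137.5.

Shortage = 137.5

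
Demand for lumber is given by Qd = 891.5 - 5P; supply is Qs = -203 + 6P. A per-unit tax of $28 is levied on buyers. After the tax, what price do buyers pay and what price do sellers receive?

Pre-tax equilibrium: P* = 99.5, Q* = 394.
Tax on buyers shifts demand to Qd = 891.5 − 5(P + 28) = 751.5 - 5P.
751.5 - 5P = -203 + 6P gives seller price Ps = 1909/22; buyers pay Pb = 1909/22 + 28 = 2525/22.
New quantity: Q = 891.5 − 5(2525/22) = 3494/11.

Buyers pay 2525/22, sellers receive 1909/22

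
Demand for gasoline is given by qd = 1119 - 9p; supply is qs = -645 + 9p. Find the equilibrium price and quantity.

p* = 98, q* = 237

Set qd = qs: 1119 - 9p = -645 + 9p.
1764 = 18p, so p* = 98.
q* = 1119 − 9(98) = 237.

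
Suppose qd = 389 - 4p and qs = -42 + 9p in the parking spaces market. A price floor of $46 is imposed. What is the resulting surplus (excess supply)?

Equilibrium price would be p* = 431/13, so the floor at 46 binds.
At p = 46: qd = 205, qs = 372.
Surplus = 372 − 205 = 167.

Surplus = 167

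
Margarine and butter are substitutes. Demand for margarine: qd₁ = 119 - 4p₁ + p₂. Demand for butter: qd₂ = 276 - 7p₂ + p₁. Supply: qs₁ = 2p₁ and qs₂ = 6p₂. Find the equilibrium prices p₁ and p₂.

p₁ = 1823/77, p₂ = 1775/77

Market 1: 119 - 4p₁ + p₂ = 2p₁ → 6p₁ - p₂ = 119.
Market 2: 13p₂ - p₁ = 276.
Eliminating p₂: 13×(1) + 1×(2) gives 77p₁ = 1823, so p₁ = 1823/77.
Back-substitute into (2): p₂ = (276 + 1×1823/77) / 13 = 1775/77.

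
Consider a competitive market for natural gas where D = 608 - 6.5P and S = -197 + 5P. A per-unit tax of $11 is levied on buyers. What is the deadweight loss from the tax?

Deadweight loss = 7865/46

Pre-tax equilibrium: P* = 70, Q* = 153.
Tax on buyers shifts demand to D = 608 − 6.5(P + 11) = 536.5 - 6.5P.
536.5 - 6.5P = -197 + 5P gives seller price Ps = 1467/23; buyers pay Pb = 1467/23 + 11 = 1720/23.
New quantity: Q = 608 − 6.5(1720/23) = 2804/23.
DWL = ½ × 11 × (153 − 2804/23) = 7865/46.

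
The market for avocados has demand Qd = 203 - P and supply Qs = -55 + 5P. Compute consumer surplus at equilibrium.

Equilibrium: 203 - P = -55 + 5P gives P* = 43, Q* = 160.
Demand choke price (Qd = 0): P = 203.
CS = ½(203 − 43)(160) = 12800.

Consumer surplus = 12800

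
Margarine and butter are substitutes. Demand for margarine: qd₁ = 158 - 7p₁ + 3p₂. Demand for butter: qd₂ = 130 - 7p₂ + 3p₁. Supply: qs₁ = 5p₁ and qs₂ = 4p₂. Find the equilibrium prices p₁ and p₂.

Market 1: 158 - 7p₁ + 3p₂ = 5p₁ → 12p₁ - 3p₂ = 158.
Market 2: 11p₂ - 3p₁ = 130.
Eliminating p₂: 11×(1) + 3×(2) gives 123p₁ = 2128, so p₁ = 2128/123.
Back-substitute into (2): p₂ = (130 + 3×2128/123) / 11 = 678/41.

p₁ = 2128/123, p₂ = 678/41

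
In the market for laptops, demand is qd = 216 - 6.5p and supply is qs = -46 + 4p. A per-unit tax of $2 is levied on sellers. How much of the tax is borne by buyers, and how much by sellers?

Buyers bear 16/21, sellers bear 26/21

Pre-tax equilibrium: p* = 524/21, q* = 1130/21.
Tax on sellers shifts supply to qs = -46 + 4(p − 2) = -54 + 4p.
216 - 6.5p = -54 + 4p gives buyer price pb = 180/7; sellers receive ps = 180/7 − 2 = 166/7.
New quantity: q = 216 − 6.5(180/7) = 342/7.
Buyer burden = 180/7 − 524/21 = 16/21; seller burden = 524/21 − 166/7 = 26/21.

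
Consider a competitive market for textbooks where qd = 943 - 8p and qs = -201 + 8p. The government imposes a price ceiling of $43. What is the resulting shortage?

Equilibrium price would be p* = 71.5, so the ceiling at 43 binds.
At p = 43: qd = 943 − 8(43) = 599, qs = -201 + 8(43) = 143.
Shortage = 599 − 143 = 456.

Shortage = 456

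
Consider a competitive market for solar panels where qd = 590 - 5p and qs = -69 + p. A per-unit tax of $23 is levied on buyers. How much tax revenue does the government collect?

Pre-tax equilibrium: p* = 659/6, q* = 245/6.
Tax on buyers shifts demand to qd = 590 − 5(p + 23) = 475 - 5p.
475 - 5p = -69 + p gives seller price ps = 272/3; buyers pay pb = 272/3 + 23 = 341/3.
New quantity: q = 590 − 5(341/3) = 65/3.
Revenue = 23 × 65/3 = 1495/3.

Tax revenue = 1495/3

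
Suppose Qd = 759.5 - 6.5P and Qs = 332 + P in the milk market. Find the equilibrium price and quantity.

P* = 57, Q* = 389

Set Qd = Qs: 759.5 - 6.5P = 332 + P.
427.5 = 7.5P, so P* = 57.
Q* = 759.5 − 6.5(57) = 389.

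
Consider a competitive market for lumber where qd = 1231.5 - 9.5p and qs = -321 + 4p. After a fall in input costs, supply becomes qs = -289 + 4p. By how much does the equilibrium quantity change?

Original equilibrium: p* = 115, q* = 139.
New equilibrium: 1231.5 - 9.5p = -289 + 4p, so 1520.5 = 13.5p and p' = 3041/27; q' = 1231.5 − 9.5(3041/27) = 4361/27.
Change in quantity: 4361/27 − 139 = 608/27.

Δq = 608/27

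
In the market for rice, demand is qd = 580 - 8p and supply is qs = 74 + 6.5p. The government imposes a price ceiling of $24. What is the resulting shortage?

Shortage = 158

Equilibrium price would be p* = 1012/29, so the ceiling at 24 binds.
At p = 24: qd = 580 − 8(24) = 388, qs = 74 + 6.5(24) = 230.
Shortage = 388 − 230 = 158.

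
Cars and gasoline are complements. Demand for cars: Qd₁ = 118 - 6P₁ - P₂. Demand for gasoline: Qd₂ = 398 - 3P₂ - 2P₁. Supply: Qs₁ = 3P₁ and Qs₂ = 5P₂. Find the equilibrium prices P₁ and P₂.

Market 1: 118 - 6P₁ - P₂ = 3P₁ → 9P₁ + P₂ = 118.
Market 2: 8P₂ + 2P₁ = 398.
Eliminating P₂: 8×(1) − 1×(2) gives 70P₁ = 546, so P₁ = 7.8.
Back-substitute into (2): P₂ = (398 − 2×7.8) / 8 = 47.8.

P₁ = 7.8, P₂ = 47.8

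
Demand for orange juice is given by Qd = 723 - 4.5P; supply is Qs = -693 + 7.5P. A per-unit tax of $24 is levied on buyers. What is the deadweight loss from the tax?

Deadweight loss = 810

Pre-tax equilibrium: P* = 118, Q* = 192.
Tax on buyers shifts demand to Qd = 723 − 4.5(P + 24) = 615 - 4.5P.
615 - 4.5P = -693 + 7.5P gives seller price Ps = 109; buyers pay Pb = 109 + 24 = 133.
New quantity: Q = 723 − 4.5(133) = 124.5.
DWL = ½ × 24 × (192 − 124.5) = 810.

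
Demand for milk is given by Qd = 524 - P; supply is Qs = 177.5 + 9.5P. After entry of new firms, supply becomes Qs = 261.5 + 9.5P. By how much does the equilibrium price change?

Original equilibrium: P* = 33, Q* = 491.
New equilibrium: 524 - P = 261.5 + 9.5P, so 262.5 = 10.5P and P' = 25; Q' = 524 − 1(25) = 499.
Change in price: 25 − 33 = -8.

ΔP = -8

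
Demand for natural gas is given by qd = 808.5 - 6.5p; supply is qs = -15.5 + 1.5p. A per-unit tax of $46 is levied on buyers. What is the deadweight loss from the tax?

Pre-tax equilibrium: p* = 103, q* = 139.
Tax on buyers shifts demand to qd = 808.5 − 6.5(p + 46) = 509.5 - 6.5p.
509.5 - 6.5p = -15.5 + 1.5p gives seller price ps = 65.625; buyers pay pb = 65.625 + 46 = 111.625.
New quantity: q = 808.5 − 6.5(111.625) = 82.9375.
DWL = ½ × 46 × (139 − 82.9375) = 1289.4375.

Deadweight loss = 1289.4375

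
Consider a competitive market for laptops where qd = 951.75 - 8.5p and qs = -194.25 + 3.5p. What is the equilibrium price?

p* = 95.5

Set qd = qs: 951.75 - 8.5p = -194.25 + 3.5p.
1146 = 12p, so p* = 95.5.
q* = 951.75 − 8.5(95.5) = 140.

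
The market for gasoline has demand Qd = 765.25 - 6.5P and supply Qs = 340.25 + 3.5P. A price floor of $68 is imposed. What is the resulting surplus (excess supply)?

Equilibrium price would be P* = 42.5, so the floor at 68 binds.
At P = 68: Qd = 323.25, Qs = 578.25.
Surplus = 578.25 − 323.25 = 255.

Surplus = 255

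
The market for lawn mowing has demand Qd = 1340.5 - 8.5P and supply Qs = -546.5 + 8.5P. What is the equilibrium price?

Set Qd = Qs: 1340.5 - 8.5P = -546.5 + 8.5P.
1887 = 17P, so P* = 111.
Q* = 1340.5 − 8.5(111) = 397.

P* = 111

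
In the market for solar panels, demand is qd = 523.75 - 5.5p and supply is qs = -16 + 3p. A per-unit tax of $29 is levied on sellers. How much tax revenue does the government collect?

Pre-tax equilibrium: p* = 63.5, q* = 174.5.
Tax on sellers shifts supply to qs = -16 + 3(p − 29) = -103 + 3p.
523.75 - 5.5p = -103 + 3p gives buyer price pb = 2507/34; sellers receive ps = 2507/34 − 29 = 1521/34.
New quantity: q = 523.75 − 5.5(2507/34) = 4019/34.
Revenue = 29 × 4019/34 = 116551/34.

Tax revenue = 116551/34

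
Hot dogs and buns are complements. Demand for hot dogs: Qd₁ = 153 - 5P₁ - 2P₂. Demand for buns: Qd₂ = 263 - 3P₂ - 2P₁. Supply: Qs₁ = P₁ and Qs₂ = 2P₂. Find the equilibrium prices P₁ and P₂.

P₁ = 239/26, P₂ = 636/13

Market 1: 153 - 5P₁ - 2P₂ = P₁ → 6P₁ + 2P₂ = 153.
Market 2: 5P₂ + 2P₁ = 263.
Eliminating P₂: 5×(1) − 2×(2) gives 26P₁ = 239, so P₁ = 239/26.
Back-substitute into (2): P₂ = (263 − 2×239/26) / 5 = 636/13.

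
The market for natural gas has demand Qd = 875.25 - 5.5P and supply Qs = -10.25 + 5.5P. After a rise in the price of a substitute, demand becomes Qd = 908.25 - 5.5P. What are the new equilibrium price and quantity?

Original equilibrium: P* = 80.5, Q* = 432.5.
New equilibrium: 908.25 - 5.5P = -10.25 + 5.5P, so 918.5 = 11P and P' = 83.5; Q' = 908.25 − 5.5(83.5) = 449.

P' = 83.5, Q' = 449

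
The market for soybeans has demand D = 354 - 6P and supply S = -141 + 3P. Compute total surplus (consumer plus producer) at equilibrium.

Total surplus = 144

Equilibrium: 354 - 6P = -141 + 3P gives P* = 55, Q* = 24.
Demand choke price: P = 59; supply starts at P = 47.
CS = ½(59 − 55)(24) = 48; PS = ½(55 − 47)(24) = 96.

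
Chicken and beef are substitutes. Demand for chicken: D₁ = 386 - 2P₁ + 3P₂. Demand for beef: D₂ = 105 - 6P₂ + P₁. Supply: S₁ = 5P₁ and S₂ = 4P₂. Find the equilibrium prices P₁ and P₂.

P₁ = 4175/67, P₂ = 1121/67

Market 1: 386 - 2P₁ + 3P₂ = 5P₁ → 7P₁ - 3P₂ = 386.
Market 2: 10P₂ - P₁ = 105.
Eliminating P₂: 10×(1) + 3×(2) gives 67P₁ = 4175, so P₁ = 4175/67.
Back-substitute into (2): P₂ = (105 + 1×4175/67) / 10 = 1121/67.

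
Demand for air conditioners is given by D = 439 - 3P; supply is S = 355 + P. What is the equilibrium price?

P* = 21

Set D = S: 439 - 3P = 355 + P.
84 = 4P, so P* = 21.
Q* = 439 − 3(21) = 376.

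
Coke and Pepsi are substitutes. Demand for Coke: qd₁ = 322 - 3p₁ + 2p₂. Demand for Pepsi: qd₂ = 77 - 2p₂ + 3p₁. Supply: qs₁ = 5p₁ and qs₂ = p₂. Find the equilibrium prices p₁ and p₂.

p₁ = 560/9, p₂ = 791/9

Market 1: 322 - 3p₁ + 2p₂ = 5p₁ → 8p₁ - 2p₂ = 322.
Market 2: 3p₂ - 3p₁ = 77.
Eliminating p₂: 3×(1) + 2×(2) gives 18p₁ = 1120, so p₁ = 560/9.
Back-substitute into (2): p₂ = (77 + 3×560/9) / 3 = 791/9.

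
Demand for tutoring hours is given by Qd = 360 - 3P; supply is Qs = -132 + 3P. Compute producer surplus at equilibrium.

Equilibrium: 360 - 3P = -132 + 3P gives P* = 82, Q* = 114.
Supply starts at P = 44 (where Qs = 0).
PS = ½(82 − 44)(114) = 2166.

Producer surplus = 2166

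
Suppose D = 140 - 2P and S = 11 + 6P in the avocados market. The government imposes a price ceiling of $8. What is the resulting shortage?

Shortage = 65

Equilibrium price would be P* = 16.125, so the ceiling at 8 binds.
At P = 8: D = 140 − 2(8) = 124, S = 11 + 6(8) = 59.
Shortage = 124 − 59 = 65.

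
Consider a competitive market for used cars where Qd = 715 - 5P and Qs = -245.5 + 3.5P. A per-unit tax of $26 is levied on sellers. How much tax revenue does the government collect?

Tax revenue = 42640/17

Pre-tax equilibrium: P* = 113, Q* = 150.
Tax on sellers shifts supply to Qs = -245.5 + 3.5(P − 26) = -336.5 + 3.5P.
715 - 5P = -336.5 + 3.5P gives buyer price Pb = 2103/17; sellers receive Ps = 2103/17 − 26 = 1661/17.
New quantity: Q = 715 − 5(2103/17) = 1640/17.
Revenue = 26 × 1640/17 = 42640/17.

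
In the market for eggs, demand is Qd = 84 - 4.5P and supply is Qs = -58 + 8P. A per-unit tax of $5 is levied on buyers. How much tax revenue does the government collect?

Tax revenue = 92.4

Pre-tax equilibrium: P* = 11.36, Q* = 32.88.
Tax on buyers shifts demand to Qd = 84 − 4.5(P + 5) = 61.5 - 4.5P.
61.5 - 4.5P = -58 + 8P gives seller price Ps = 9.56; buyers pay Pb = 9.56 + 5 = 14.56.
New quantity: Q = 84 − 4.5(14.56) = 18.48.
Revenue = 5 × 18.48 = 92.4.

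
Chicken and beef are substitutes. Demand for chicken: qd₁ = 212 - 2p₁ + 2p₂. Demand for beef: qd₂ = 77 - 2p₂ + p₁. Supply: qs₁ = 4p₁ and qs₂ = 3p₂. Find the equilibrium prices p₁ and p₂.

p₁ = 607/14, p₂ = 337/14

Market 1: 212 - 2p₁ + 2p₂ = 4p₁ → 6p₁ - 2p₂ = 212.
Market 2: 5p₂ - p₁ = 77.
Eliminating p₂: 5×(1) + 2×(2) gives 28p₁ = 1214, so p₁ = 607/14.
Back-substitute into (2): p₂ = (77 + 1×607/14) / 5 = 337/14.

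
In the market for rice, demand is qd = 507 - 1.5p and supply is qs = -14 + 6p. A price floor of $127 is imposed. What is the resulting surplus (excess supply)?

Surplus = 431.5

Equilibrium price would be p* = 1042/15, so the floor at 127 binds.
At p = 127: qd = 316.5, qs = 748.
Surplus = 748 − 316.5 = 431.5.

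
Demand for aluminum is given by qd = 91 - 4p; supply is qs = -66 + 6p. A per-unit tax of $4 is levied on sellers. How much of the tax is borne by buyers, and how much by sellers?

Buyers bear $2.4, sellers bear $1.6

Pre-tax equilibrium: p* = 15.7, q* = 28.2.
Tax on sellers shifts supply to qs = -66 + 6(p − 4) = -90 + 6p.
91 - 4p = -90 + 6p gives buyer price pb = 18.1; sellers receive ps = 18.1 − 4 = 14.1.
New quantity: q = 91 − 4(18.1) = 18.6.
Buyer burden = 18.1 − 15.7 = 2.4; seller burden = 15.7 − 14.1 = 1.6.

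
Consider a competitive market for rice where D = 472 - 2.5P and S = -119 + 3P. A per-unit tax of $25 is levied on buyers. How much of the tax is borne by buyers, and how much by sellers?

Buyers bear 150/11, sellers bear 125/11

Pre-tax equilibrium: P* = 1182/11, Q* = 2237/11.
Tax on buyers shifts demand to D = 472 − 2.5(P + 25) = 409.5 - 2.5P.
409.5 - 2.5P = -119 + 3P gives seller price Ps = 1057/11; buyers pay Pb = 1057/11 + 25 = 1332/11.
New quantity: Q = 472 − 2.5(1332/11) = 1862/11.
Buyer burden = 1332/11 − 1182/11 = 150/11; seller burden = 1182/11 − 1057/11 = 125/11.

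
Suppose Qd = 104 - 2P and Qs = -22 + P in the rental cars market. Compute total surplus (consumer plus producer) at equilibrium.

Total surplus = 300

Equilibrium: 104 - 2P = -22 + P gives P* = 42, Q* = 20.
Demand choke price: P = 52; supply starts at P = 22.
CS = ½(52 − 42)(20) = 100; PS = ½(42 − 22)(20) = 200.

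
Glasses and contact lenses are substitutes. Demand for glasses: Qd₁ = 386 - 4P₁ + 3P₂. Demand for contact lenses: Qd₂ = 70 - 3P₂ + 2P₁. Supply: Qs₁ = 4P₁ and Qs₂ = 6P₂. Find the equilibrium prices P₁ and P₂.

Market 1: 386 - 4P₁ + 3P₂ = 4P₁ → 8P₁ - 3P₂ = 386.
Market 2: 9P₂ - 2P₁ = 70.
Eliminating P₂: 9×(1) + 3×(2) gives 66P₁ = 3684, so P₁ = 614/11.
Back-substitute into (2): P₂ = (70 + 2×614/11) / 9 = 222/11.

P₁ = 614/11, P₂ = 222/11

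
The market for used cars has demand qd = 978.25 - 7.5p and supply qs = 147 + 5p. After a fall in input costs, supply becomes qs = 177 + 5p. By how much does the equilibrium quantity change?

Δq = 18

Original equilibrium: p* = 66.5, q* = 479.5.
New equilibrium: 978.25 - 7.5p = 177 + 5p, so 801.25 = 12.5p and p' = 64.1; q' = 978.25 − 7.5(64.1) = 497.5.
Change in quantity: 497.5 − 479.5 = 18.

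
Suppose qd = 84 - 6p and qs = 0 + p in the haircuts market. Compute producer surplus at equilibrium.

Equilibrium: 84 - 6p = 0 + p gives p* = 12, q* = 12.
Supply starts at p = 0 (where qs = 0).
PS = ½(12 − 0)(12) = 72.

Producer surplus = 72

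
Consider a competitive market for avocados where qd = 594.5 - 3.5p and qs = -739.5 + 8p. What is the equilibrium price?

p* = 116

Set qd = qs: 594.5 - 3.5p = -739.5 + 8p.
1334 = 11.5p, so p* = 116.
q* = 594.5 − 3.5(116) = 188.5.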